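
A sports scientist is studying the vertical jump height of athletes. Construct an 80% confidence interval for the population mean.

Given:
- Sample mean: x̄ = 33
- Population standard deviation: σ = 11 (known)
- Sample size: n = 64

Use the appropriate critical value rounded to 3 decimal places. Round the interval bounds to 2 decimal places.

The population standard deviation σ is known, so use a z-interval (standard normal critical value).

For 80% confidence, z* = 1.282 (from standard normal table)

Standard error: SE = σ/√n = 11/√64 = 1.375000

Margin of error: E = z* × SE = 1.282 × 1.375000 = 1.7628

Z-interval: x̄ ± E = 33 ± 1.7628 = (31.2372, 34.7627)

Rounded to 2 decimal places:

(31.24, 34.76)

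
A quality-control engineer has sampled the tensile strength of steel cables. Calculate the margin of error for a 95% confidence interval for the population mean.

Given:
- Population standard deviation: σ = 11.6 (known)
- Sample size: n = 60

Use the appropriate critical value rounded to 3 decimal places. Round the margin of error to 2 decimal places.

The population standard deviation σ is known, so use the z-interval margin of error formula.

For 95% confidence, z* = 1.96 (from standard normal table)

Margin of error formula for z-interval: E = z* × σ/√n

E = 1.96 × 11.6/√60
  = 1.96 × 1.497554
  = 2.9352

Rounded to 2 decimal places:

2.94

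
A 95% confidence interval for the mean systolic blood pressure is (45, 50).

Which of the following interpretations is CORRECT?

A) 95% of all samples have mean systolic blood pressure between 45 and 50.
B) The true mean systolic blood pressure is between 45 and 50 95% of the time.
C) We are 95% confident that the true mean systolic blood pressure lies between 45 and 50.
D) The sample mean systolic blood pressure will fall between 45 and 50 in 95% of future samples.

A confidence interval represents our confidence in the procedure, not a probability statement about the parameter.

Key concept: If we repeated this sampling process many times and computed a 95% CI each time, about 95% of those intervals would contain the true population parameter.

For this specific interval (45, 50):
- Midpoint (point estimate): 47.5
- Margin of error: 2.5

The correct interpretation is the one stating confidence that the true parameter lies in the interval — option C.

C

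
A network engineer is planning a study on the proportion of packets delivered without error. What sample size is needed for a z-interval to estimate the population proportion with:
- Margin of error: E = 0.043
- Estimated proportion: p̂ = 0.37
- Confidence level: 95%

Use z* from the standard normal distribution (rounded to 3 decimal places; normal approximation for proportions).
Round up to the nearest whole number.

Using z* for proportion z-interval (normal approximation).

For 95% confidence, z* = 1.96 (from standard normal table)

Sample size formula for proportion z-interval: n = z*²p̂(1-p̂)/E²

n = 1.96² × 0.37 × 0.63 / 0.043²
  = 3.8416 × 0.2331 / 0.001849
  = 484.3034

Round up to the nearest whole number: n = 485

485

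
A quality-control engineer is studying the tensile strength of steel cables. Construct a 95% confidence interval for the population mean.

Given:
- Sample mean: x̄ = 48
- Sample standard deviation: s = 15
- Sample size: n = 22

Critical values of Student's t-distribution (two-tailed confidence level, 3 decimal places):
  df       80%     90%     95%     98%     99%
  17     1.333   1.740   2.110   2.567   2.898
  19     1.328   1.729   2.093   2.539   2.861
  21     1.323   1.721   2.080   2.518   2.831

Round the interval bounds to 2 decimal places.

The population standard deviation σ is unknown (only the sample standard deviation s is given), so use a t-interval with df = n - 1 = 22 - 1 = 21.

For 95% confidence with df = 21, t* = 2.080 (from t-table)

Standard error: SE = s/√n = 15/√22 = 3.198011

Margin of error: E = t* × SE = 2.080 × 3.198011 = 6.6519

T-interval: x̄ ± E = 48 ± 6.6519 = (41.3481, 54.6519)

Rounded to 2 decimal places:

(41.35, 54.65)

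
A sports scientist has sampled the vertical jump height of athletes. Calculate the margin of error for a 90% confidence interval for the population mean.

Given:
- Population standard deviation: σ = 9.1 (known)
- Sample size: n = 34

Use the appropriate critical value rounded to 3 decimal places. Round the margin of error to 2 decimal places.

The population standard deviation σ is known, so use the z-interval margin of error formula.

For 90% confidence, z* = 1.645 (from standard normal table)

Margin of error formula for z-interval: E = z* × σ/√n

E = 1.645 × 9.1/√34
  = 1.645 × 1.560637
  = 2.5672

Rounded to 2 decimal places:

2.57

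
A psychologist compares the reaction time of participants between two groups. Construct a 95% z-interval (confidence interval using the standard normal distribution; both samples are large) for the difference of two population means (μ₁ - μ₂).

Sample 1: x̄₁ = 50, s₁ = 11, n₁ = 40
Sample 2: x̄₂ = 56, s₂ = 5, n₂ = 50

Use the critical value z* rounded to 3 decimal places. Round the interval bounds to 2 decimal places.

Both samples are large (n₁ = 40 ≥ 30, n₂ = 50 ≥ 30), so a z-interval for the difference of means applies.

Point estimate: x̄₁ - x̄₂ = 50 - 56 = -6

Standard error: SE = √(s₁²/n₁ + s₂²/n₂)
= √(11²/40 + 5²/50)
= √(3.025000 + 0.500000)
= 1.877498

For 95% confidence, z* = 1.96 (from standard normal table)
Margin of error: E = z* × SE = 1.96 × 1.877498 = 3.6799

Z-interval: (x̄₁ - x̄₂) ± E = -6 ± 3.6799 = (-9.6799, -2.3201)

Rounded to 2 decimal places:

(-9.68, -2.32)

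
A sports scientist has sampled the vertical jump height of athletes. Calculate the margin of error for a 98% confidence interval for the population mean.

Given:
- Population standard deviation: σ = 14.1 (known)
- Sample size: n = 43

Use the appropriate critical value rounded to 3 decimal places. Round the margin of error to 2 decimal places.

The population standard deviation σ is known, so use the z-interval margin of error formula.

For 98% confidence, z* = 2.326 (from standard normal table)

Margin of error formula for z-interval: E = z* × σ/√n

E = 2.326 × 14.1/√43
  = 2.326 × 2.150230
  = 5.0014

Rounded to 2 decimal places:

5.00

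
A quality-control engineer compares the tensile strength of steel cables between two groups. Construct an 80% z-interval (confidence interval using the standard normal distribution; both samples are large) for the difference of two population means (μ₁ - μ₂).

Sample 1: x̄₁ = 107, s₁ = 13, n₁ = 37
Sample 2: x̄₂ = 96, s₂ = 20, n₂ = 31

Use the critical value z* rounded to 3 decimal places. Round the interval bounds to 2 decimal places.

Both samples are large (n₁ = 37 ≥ 30, n₂ = 31 ≥ 30), so a z-interval for the difference of means applies.

Point estimate: x̄₁ - x̄₂ = 107 - 96 = 11

Standard error: SE = √(s₁²/n₁ + s₂²/n₂)
= √(13²/37 + 20²/31)
= √(4.567568 + 12.903226)
= 4.179808

For 80% confidence, z* = 1.282 (from standard normal table)
Margin of error: E = z* × SE = 1.282 × 4.179808 = 5.3585

Z-interval: (x̄₁ - x̄₂) ± E = 11 ± 5.3585 = (5.6415, 16.3585)

Rounded to 2 decimal places:

(5.64, 16.36)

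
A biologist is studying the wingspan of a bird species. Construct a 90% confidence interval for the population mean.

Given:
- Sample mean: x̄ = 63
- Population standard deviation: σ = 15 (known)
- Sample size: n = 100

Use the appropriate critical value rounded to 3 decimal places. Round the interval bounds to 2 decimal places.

The population standard deviation σ is known, so use a z-interval (standard normal critical value).

For 90% confidence, z* = 1.645 (from standard normal table)

Standard error: SE = σ/√n = 15/√100 = 1.500000

Margin of error: E = z* × SE = 1.645 × 1.500000 = 2.4675

Z-interval: x̄ ± E = 63 ± 2.4675 = (60.5325, 65.4675)

Rounded to 2 decimal places:

(60.53, 65.47)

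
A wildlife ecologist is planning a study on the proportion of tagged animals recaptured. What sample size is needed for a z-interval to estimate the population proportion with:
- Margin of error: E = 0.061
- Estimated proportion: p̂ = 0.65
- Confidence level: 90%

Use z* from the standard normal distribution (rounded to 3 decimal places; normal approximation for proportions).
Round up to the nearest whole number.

Using z* for proportion z-interval (normal approximation).

For 90% confidence, z* = 1.645 (from standard normal table)

Sample size formula for proportion z-interval: n = z*²p̂(1-p̂)/E²

n = 1.645² × 0.65 × 0.35 / 0.061²
  = 2.706025 × 0.2275 / 0.003721
  = 165.4450

Round up to the nearest whole number: n = 166

166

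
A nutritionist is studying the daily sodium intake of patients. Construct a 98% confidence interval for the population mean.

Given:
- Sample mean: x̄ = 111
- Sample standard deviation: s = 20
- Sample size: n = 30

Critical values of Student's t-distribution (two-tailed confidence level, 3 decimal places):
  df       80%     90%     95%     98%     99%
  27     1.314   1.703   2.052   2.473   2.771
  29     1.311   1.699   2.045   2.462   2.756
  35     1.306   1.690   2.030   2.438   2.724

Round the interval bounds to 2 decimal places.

The population standard deviation σ is unknown (only the sample standard deviation s is given), so use a t-interval with df = n - 1 = 30 - 1 = 29.

For 98% confidence with df = 29, t* = 2.462 (from t-table)

Standard error: SE = s/√n = 20/√30 = 3.651484

Margin of error: E = t* × SE = 2.462 × 3.651484 = 8.9900

T-interval: x̄ ± E = 111 ± 8.9900 = (102.0100, 119.9900)

Rounded to 2 decimal places:

(102.01, 119.99)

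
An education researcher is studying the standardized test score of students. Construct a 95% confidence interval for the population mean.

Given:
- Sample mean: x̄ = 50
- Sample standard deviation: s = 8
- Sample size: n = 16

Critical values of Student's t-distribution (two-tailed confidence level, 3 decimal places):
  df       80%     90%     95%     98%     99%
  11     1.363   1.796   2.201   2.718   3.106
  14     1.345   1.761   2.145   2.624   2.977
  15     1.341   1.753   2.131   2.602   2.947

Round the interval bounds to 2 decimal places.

The population standard deviation σ is unknown (only the sample standard deviation s is given), so use a t-interval with df = n - 1 = 16 - 1 = 15.

For 95% confidence with df = 15, t* = 2.131 (from t-table)

Standard error: SE = s/√n = 8/√16 = 2.000000

Margin of error: E = t* × SE = 2.131 × 2.000000 = 4.2620

T-interval: x̄ ± E = 50 ± 4.2620 = (45.7380, 54.2620)

Rounded to 2 decimal places:

(45.74, 54.26)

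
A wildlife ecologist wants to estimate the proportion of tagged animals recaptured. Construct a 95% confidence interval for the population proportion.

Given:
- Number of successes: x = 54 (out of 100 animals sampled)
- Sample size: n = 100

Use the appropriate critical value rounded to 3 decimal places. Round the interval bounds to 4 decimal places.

Sample proportion: p̂ = 54/100 = 0.540000

Check conditions for normal approximation:
  np̂ = 54 ≥ 10 ✓
  n(1-p̂) = 46 ≥ 10 ✓

The sample is large enough, so use a z-interval (normal approximation) for the proportion.

For 95% confidence, z* = 1.96 (from standard normal table)

Standard error: SE = √(p̂(1-p̂)/n) = √(0.540000×0.460000/100) = 0.04983974

Margin of error: E = z* × SE = 1.96 × 0.04983974 = 0.097686

Z-interval: p̂ ± E = 0.540000 ± 0.097686 = (0.442314, 0.637686)

Rounded to 4 decimal places:

(0.4423, 0.6377)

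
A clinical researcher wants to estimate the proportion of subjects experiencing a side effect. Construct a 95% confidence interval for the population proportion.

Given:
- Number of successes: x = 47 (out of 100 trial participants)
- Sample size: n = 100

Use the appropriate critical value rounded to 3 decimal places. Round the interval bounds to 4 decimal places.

Sample proportion: p̂ = 47/100 = 0.470000

Check conditions for normal approximation:
  np̂ = 47 ≥ 10 ✓
  n(1-p̂) = 53 ≥ 10 ✓

The sample is large enough, so use a z-interval (normal approximation) for the proportion.

For 95% confidence, z* = 1.96 (from standard normal table)

Standard error: SE = √(p̂(1-p̂)/n) = √(0.470000×0.530000/100) = 0.04990992

Margin of error: E = z* × SE = 1.96 × 0.04990992 = 0.097823

Z-interval: p̂ ± E = 0.470000 ± 0.097823 = (0.372177, 0.567823)

Rounded to 4 decimal places:

(0.3722, 0.5678)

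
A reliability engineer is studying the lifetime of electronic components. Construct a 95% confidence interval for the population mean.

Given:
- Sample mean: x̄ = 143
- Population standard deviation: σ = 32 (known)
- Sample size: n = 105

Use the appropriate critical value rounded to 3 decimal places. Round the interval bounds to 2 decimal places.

The population standard deviation σ is known, so use a z-interval (standard normal critical value).

For 95% confidence, z* = 1.96 (from standard normal table)

Standard error: SE = σ/√n = 32/√105 = 3.122880

Margin of error: E = z* × SE = 1.96 × 3.122880 = 6.1208

Z-interval: x̄ ± E = 143 ± 6.1208 = (136.8792, 149.1208)

Rounded to 2 decimal places:

(136.88, 149.12)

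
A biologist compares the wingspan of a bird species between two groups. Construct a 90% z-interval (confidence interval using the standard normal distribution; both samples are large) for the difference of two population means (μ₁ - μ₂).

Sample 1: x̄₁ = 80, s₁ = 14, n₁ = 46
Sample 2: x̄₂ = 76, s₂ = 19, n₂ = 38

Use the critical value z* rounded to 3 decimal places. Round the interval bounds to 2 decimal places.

Both samples are large (n₁ = 46 ≥ 30, n₂ = 38 ≥ 30), so a z-interval for the difference of means applies.

Point estimate: x̄₁ - x̄₂ = 80 - 76 = 4

Standard error: SE = √(s₁²/n₁ + s₂²/n₂)
= √(14²/46 + 19²/38)
= √(4.260870 + 9.500000)
= 3.709565

For 90% confidence, z* = 1.645 (from standard normal table)
Margin of error: E = z* × SE = 1.645 × 3.709565 = 6.1022

Z-interval: (x̄₁ - x̄₂) ± E = 4 ± 6.1022 = (-2.1022, 10.1022)

Rounded to 2 decimal places:

(-2.10, 10.10)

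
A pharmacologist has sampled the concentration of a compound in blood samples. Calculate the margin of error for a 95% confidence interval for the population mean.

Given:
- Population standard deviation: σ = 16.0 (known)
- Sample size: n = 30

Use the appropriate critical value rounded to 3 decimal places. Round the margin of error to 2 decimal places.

The population standard deviation σ is known, so use the z-interval margin of error formula.

For 95% confidence, z* = 1.96 (from standard normal table)

Margin of error formula for z-interval: E = z* × σ/√n

E = 1.96 × 16.0/√30
  = 1.96 × 2.921187
  = 5.7255

Rounded to 2 decimal places:

5.73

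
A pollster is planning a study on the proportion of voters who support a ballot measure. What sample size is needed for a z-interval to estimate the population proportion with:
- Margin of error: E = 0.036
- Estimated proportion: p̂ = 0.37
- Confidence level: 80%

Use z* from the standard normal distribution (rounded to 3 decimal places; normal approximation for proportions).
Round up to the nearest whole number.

Using z* for proportion z-interval (normal approximation).

For 80% confidence, z* = 1.282 (from standard normal table)

Sample size formula for proportion z-interval: n = z*²p̂(1-p̂)/E²

n = 1.282² × 0.37 × 0.63 / 0.036²
  = 1.643524 × 0.2331 / 0.001296
  = 295.6061

Round up to the nearest whole number: n = 296

296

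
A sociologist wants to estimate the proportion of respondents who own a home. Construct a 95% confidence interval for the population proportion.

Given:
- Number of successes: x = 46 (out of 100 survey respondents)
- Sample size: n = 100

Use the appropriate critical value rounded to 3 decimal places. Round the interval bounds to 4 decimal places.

Sample proportion: p̂ = 46/100 = 0.460000

Check conditions for normal approximation:
  np̂ = 46 ≥ 10 ✓
  n(1-p̂) = 54 ≥ 10 ✓

The sample is large enough, so use a z-interval (normal approximation) for the proportion.

For 95% confidence, z* = 1.96 (from standard normal table)

Standard error: SE = √(p̂(1-p̂)/n) = √(0.460000×0.540000/100) = 0.04983974

Margin of error: E = z* × SE = 1.96 × 0.04983974 = 0.097686

Z-interval: p̂ ± E = 0.460000 ± 0.097686 = (0.362314, 0.557686)

Rounded to 4 decimal places:

(0.3623, 0.5577)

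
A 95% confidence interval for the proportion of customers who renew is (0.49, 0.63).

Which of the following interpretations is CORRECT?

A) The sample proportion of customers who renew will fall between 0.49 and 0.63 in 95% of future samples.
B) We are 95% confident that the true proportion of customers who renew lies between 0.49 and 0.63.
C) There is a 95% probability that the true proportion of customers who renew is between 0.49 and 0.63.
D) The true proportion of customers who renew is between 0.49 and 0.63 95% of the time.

A confidence interval represents our confidence in the procedure, not a probability statement about the parameter.

Key concept: If we repeated this sampling process many times and computed a 95% CI each time, about 95% of those intervals would contain the true population parameter.

For this specific interval (0.49, 0.63):
- Midpoint (point estimate): 0.56
- Margin of error: 0.07

The correct interpretation is the one stating confidence that the true parameter lies in the interval — option B.

B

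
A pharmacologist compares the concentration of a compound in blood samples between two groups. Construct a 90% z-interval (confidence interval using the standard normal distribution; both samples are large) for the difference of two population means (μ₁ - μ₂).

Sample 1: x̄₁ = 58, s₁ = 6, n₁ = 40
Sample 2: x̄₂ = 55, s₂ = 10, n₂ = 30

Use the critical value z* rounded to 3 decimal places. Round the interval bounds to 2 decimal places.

Both samples are large (n₁ = 40 ≥ 30, n₂ = 30 ≥ 30), so a z-interval for the difference of means applies.

Point estimate: x̄₁ - x̄₂ = 58 - 55 = 3

Standard error: SE = √(s₁²/n₁ + s₂²/n₂)
= √(6²/40 + 10²/30)
= √(0.900000 + 3.333333)
= 2.057507

For 90% confidence, z* = 1.645 (from standard normal table)
Margin of error: E = z* × SE = 1.645 × 2.057507 = 3.3846

Z-interval: (x̄₁ - x̄₂) ± E = 3 ± 3.3846 = (-0.3846, 6.3846)

Rounded to 2 decimal places:

(-0.38, 6.38)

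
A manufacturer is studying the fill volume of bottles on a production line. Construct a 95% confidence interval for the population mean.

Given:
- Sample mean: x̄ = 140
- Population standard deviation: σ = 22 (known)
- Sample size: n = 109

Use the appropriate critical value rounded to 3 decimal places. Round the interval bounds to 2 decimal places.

The population standard deviation σ is known, so use a z-interval (standard normal critical value).

For 95% confidence, z* = 1.96 (from standard normal table)

Standard error: SE = σ/√n = 22/√109 = 2.107218

Margin of error: E = z* × SE = 1.96 × 2.107218 = 4.1301

Z-interval: x̄ ± E = 140 ± 4.1301 = (135.8699, 144.1301)

Rounded to 2 decimal places:

(135.87, 144.13)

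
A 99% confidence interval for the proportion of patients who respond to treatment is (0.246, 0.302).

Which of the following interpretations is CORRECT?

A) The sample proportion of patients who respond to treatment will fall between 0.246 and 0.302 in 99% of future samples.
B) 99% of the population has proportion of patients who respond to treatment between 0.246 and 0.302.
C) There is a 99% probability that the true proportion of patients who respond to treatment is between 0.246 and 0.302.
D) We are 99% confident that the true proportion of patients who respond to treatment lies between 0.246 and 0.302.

A confidence interval represents our confidence in the procedure, not a probability statement about the parameter.

Key concept: If we repeated this sampling process many times and computed a 99% CI each time, about 99% of those intervals would contain the true population parameter.

For this specific interval (0.246, 0.302):
- Midpoint (point estimate): 0.274
- Margin of error: 0.028

The correct interpretation is the one stating confidence that the true parameter lies in the interval — option D.

D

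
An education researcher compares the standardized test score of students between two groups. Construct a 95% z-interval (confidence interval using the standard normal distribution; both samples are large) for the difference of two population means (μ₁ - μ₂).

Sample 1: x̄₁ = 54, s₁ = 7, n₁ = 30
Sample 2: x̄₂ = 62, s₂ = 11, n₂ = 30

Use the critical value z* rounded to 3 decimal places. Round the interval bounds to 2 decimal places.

Both samples are large (n₁ = 30 ≥ 30, n₂ = 30 ≥ 30), so a z-interval for the difference of means applies.

Point estimate: x̄₁ - x̄₂ = 54 - 62 = -8

Standard error: SE = √(s₁²/n₁ + s₂²/n₂)
= √(7²/30 + 11²/30)
= √(1.633333 + 4.033333)
= 2.380476

For 95% confidence, z* = 1.96 (from standard normal table)
Margin of error: E = z* × SE = 1.96 × 2.380476 = 4.6657

Z-interval: (x̄₁ - x̄₂) ± E = -8 ± 4.6657 = (-12.6657, -3.3343)

Rounded to 2 decimal places:

(-12.67, -3.33)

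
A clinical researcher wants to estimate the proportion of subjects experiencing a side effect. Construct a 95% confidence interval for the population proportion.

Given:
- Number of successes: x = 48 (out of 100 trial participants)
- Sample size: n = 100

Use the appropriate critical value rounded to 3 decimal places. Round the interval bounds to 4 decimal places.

Sample proportion: p̂ = 48/100 = 0.480000

Check conditions for normal approximation:
  np̂ = 48 ≥ 10 ✓
  n(1-p̂) = 52 ≥ 10 ✓

The sample is large enough, so use a z-interval (normal approximation) for the proportion.

For 95% confidence, z* = 1.96 (from standard normal table)

Standard error: SE = √(p̂(1-p̂)/n) = √(0.480000×0.520000/100) = 0.04995998

Margin of error: E = z* × SE = 1.96 × 0.04995998 = 0.097922

Z-interval: p̂ ± E = 0.480000 ± 0.097922 = (0.382078, 0.577922)

Rounded to 4 decimal places:

(0.3821, 0.5779)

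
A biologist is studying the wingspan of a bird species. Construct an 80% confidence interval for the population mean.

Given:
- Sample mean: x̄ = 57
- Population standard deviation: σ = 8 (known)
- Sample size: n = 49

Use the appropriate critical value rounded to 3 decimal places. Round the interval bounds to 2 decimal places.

The population standard deviation σ is known, so use a z-interval (standard normal critical value).

For 80% confidence, z* = 1.282 (from standard normal table)

Standard error: SE = σ/√n = 8/√49 = 1.142857

Margin of error: E = z* × SE = 1.282 × 1.142857 = 1.4651

Z-interval: x̄ ± E = 57 ± 1.4651 = (55.5349, 58.4651)

Rounded to 2 decimal places:

(55.53, 58.47)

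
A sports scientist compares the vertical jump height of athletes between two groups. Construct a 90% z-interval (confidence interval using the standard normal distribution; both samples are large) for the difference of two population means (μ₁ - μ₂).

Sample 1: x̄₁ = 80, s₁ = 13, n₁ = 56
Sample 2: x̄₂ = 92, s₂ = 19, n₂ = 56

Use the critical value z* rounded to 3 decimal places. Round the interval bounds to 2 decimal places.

Both samples are large (n₁ = 56 ≥ 30, n₂ = 56 ≥ 30), so a z-interval for the difference of means applies.

Point estimate: x̄₁ - x̄₂ = 80 - 92 = -12

Standard error: SE = √(s₁²/n₁ + s₂²/n₂)
= √(13²/56 + 19²/56)
= √(3.017857 + 6.446429)
= 3.076408

For 90% confidence, z* = 1.645 (from standard normal table)
Margin of error: E = z* × SE = 1.645 × 3.076408 = 5.0607

Z-interval: (x̄₁ - x̄₂) ± E = -12 ± 5.0607 = (-17.0607, -6.9393)

Rounded to 2 decimal places:

(-17.06, -6.94)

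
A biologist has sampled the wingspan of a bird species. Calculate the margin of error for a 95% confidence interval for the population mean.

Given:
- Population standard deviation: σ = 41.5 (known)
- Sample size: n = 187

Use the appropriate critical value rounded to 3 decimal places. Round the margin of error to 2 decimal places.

The population standard deviation σ is known, so use the z-interval margin of error formula.

For 95% confidence, z* = 1.96 (from standard normal table)

Margin of error formula for z-interval: E = z* × σ/√n

E = 1.96 × 41.5/√187
  = 1.96 × 3.034781
  = 5.9482

Rounded to 2 decimal places:

5.95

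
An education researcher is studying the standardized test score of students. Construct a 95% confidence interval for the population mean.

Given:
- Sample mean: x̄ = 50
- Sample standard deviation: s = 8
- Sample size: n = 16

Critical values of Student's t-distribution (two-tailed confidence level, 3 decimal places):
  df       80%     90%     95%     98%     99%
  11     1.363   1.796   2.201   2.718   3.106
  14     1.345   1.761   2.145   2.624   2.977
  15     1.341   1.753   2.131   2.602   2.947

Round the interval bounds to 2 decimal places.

The population standard deviation σ is unknown (only the sample standard deviation s is given), so use a t-interval with df = n - 1 = 16 - 1 = 15.

For 95% confidence with df = 15, t* = 2.131 (from t-table)

Standard error: SE = s/√n = 8/√16 = 2.000000

Margin of error: E = t* × SE = 2.131 × 2.000000 = 4.2620

T-interval: x̄ ± E = 50 ± 4.2620 = (45.7380, 54.2620)

Rounded to 2 decimal places:

(45.74, 54.26)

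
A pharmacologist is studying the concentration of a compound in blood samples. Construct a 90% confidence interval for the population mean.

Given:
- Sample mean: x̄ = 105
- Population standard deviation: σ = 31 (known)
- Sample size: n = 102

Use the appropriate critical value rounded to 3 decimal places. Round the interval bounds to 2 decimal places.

The population standard deviation σ is known, so use a z-interval (standard normal critical value).

For 90% confidence, z* = 1.645 (from standard normal table)

Standard error: SE = σ/√n = 31/√102 = 3.069457

Margin of error: E = z* × SE = 1.645 × 3.069457 = 5.0493

Z-interval: x̄ ± E = 105 ± 5.0493 = (99.9507, 110.0493)

Rounded to 2 decimal places:

(99.95, 110.05)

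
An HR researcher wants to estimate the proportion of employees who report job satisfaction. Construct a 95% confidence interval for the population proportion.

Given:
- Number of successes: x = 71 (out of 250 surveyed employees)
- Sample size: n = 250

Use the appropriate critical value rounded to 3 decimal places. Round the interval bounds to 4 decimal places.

Sample proportion: p̂ = 71/250 = 0.284000

Check conditions for normal approximation:
  np̂ = 71 ≥ 10 ✓
  n(1-p̂) = 179 ≥ 10 ✓

The sample is large enough, so use a z-interval (normal approximation) for the proportion.

For 95% confidence, z* = 1.96 (from standard normal table)

Standard error: SE = √(p̂(1-p̂)/n) = √(0.284000×0.716000/250) = 0.02851975

Margin of error: E = z* × SE = 1.96 × 0.02851975 = 0.055899

Z-interval: p̂ ± E = 0.284000 ± 0.055899 = (0.228101, 0.339899)

Rounded to 4 decimal places:

(0.2281, 0.3399)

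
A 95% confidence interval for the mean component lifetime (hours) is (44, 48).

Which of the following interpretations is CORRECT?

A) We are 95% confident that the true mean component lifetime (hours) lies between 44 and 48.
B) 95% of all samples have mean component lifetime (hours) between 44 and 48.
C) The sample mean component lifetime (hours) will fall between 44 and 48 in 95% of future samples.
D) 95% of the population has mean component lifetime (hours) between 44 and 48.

A confidence interval represents our confidence in the procedure, not a probability statement about the parameter.

Key concept: If we repeated this sampling process many times and computed a 95% CI each time, about 95% of those intervals would contain the true population parameter.

For this specific interval (44, 48):
- Midpoint (point estimate): 46
- Margin of error: 2

The correct interpretation is the one stating confidence that the true parameter lies in the interval — option A.

A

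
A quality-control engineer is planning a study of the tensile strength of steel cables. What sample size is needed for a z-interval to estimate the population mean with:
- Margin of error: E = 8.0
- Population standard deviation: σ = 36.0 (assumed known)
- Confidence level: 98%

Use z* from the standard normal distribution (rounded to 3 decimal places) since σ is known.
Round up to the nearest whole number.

Using z* since population σ is known (z-interval formula).

For 98% confidence, z* = 2.326 (from standard normal table)

Sample size formula for z-interval: n = (z*σ/E)²

n = (2.326 × 36.0 / 8.0)²
  = (10.467000)²
  = 109.5581

Round up to the nearest whole number: n = 110

110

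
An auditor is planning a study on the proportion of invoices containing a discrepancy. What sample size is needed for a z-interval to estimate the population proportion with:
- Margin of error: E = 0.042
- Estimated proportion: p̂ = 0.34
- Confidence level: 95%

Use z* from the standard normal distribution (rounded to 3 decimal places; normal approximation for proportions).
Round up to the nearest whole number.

Using z* for proportion z-interval (normal approximation).

For 95% confidence, z* = 1.96 (from standard normal table)

Sample size formula for proportion z-interval: n = z*²p̂(1-p̂)/E²

n = 1.96² × 0.34 × 0.66 / 0.042²
  = 3.8416 × 0.2244 / 0.001764
  = 488.6933

Round up to the nearest whole number: n = 489

489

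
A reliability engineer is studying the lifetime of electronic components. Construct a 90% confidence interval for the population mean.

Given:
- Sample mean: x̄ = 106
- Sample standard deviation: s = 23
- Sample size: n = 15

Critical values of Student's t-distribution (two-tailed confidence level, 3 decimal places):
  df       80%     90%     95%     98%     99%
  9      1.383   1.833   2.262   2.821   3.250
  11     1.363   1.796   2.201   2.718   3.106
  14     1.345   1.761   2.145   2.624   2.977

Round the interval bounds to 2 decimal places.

The population standard deviation σ is unknown (only the sample standard deviation s is given), so use a t-interval with df = n - 1 = 15 - 1 = 14.

For 90% confidence with df = 14, t* = 1.761 (from t-table)

Standard error: SE = s/√n = 23/√15 = 5.938574

Margin of error: E = t* × SE = 1.761 × 5.938574 = 10.4578

T-interval: x̄ ± E = 106 ± 10.4578 = (95.5422, 116.4578)

Rounded to 2 decimal places:

(95.54, 116.46)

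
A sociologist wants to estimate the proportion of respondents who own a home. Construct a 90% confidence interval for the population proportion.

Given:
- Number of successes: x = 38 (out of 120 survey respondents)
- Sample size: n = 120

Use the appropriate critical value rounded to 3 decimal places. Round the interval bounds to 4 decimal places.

Sample proportion: p̂ = 38/120 = 0.316667

Check conditions for normal approximation:
  np̂ = 38 ≥ 10 ✓
  n(1-p̂) = 82 ≥ 10 ✓

The sample is large enough, so use a z-interval (normal approximation) for the proportion.

For 90% confidence, z* = 1.645 (from standard normal table)

Standard error: SE = √(p̂(1-p̂)/n) = √(0.316667×0.683333/120) = 0.04246458

Margin of error: E = z* × SE = 1.645 × 0.04246458 = 0.069854

Z-interval: p̂ ± E = 0.316667 ± 0.069854 = (0.246812, 0.386521)

Rounded to 4 decimal places:

(0.2468, 0.3865)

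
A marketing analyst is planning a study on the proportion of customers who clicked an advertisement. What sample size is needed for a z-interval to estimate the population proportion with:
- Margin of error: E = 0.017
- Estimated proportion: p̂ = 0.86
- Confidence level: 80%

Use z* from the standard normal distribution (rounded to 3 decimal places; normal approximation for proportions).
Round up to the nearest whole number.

Using z* for proportion z-interval (normal approximation).

For 80% confidence, z* = 1.282 (from standard normal table)

Sample size formula for proportion z-interval: n = z*²p̂(1-p̂)/E²

n = 1.282² × 0.86 × 0.14 / 0.017²
  = 1.643524 × 0.1204 / 0.000289
  = 684.7069

Round up to the nearest whole number: n = 685

685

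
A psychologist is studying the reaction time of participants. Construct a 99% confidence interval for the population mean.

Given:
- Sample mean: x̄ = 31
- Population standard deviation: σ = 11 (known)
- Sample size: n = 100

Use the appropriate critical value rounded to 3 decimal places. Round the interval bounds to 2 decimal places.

The population standard deviation σ is known, so use a z-interval (standard normal critical value).

For 99% confidence, z* = 2.576 (from standard normal table)

Standard error: SE = σ/√n = 11/√100 = 1.100000

Margin of error: E = z* × SE = 2.576 × 1.100000 = 2.8336

Z-interval: x̄ ± E = 31 ± 2.8336 = (28.1664, 33.8336)

Rounded to 2 decimal places:

(28.17, 33.83)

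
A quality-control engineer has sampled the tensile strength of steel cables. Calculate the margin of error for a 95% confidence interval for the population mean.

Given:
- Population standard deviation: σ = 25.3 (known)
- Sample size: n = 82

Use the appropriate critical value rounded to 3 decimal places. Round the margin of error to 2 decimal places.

The population standard deviation σ is known, so use the z-interval margin of error formula.

For 95% confidence, z* = 1.96 (from standard normal table)

Margin of error formula for z-interval: E = z* × σ/√n

E = 1.96 × 25.3/√82
  = 1.96 × 2.793918
  = 5.4761

Rounded to 2 decimal places:

5.48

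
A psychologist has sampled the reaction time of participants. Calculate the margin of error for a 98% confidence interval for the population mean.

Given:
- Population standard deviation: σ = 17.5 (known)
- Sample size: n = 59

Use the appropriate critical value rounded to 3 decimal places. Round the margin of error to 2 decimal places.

The population standard deviation σ is known, so use the z-interval margin of error formula.

For 98% confidence, z* = 2.326 (from standard normal table)

Margin of error formula for z-interval: E = z* × σ/√n

E = 2.326 × 17.5/√59
  = 2.326 × 2.278306
  = 5.2993

Rounded to 2 decimal places:

5.30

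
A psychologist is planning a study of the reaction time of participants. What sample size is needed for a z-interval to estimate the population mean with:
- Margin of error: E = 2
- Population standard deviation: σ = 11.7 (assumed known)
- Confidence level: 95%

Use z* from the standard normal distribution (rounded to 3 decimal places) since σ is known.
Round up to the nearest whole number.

Using z* since population σ is known (z-interval formula).

For 95% confidence, z* = 1.96 (from standard normal table)

Sample size formula for z-interval: n = (z*σ/E)²

n = (1.96 × 11.7 / 2)²
  = (11.466000)²
  = 131.4692

Round up to the nearest whole number: n = 132

132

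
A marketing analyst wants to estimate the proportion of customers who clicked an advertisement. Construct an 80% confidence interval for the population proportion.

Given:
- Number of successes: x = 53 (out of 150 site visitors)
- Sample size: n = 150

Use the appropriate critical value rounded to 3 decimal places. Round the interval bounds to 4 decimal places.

Sample proportion: p̂ = 53/150 = 0.353333

Check conditions for normal approximation:
  np̂ = 53 ≥ 10 ✓
  n(1-p̂) = 97 ≥ 10 ✓

The sample is large enough, so use a z-interval (normal approximation) for the proportion.

For 80% confidence, z* = 1.282 (from standard normal table)

Standard error: SE = √(p̂(1-p̂)/n) = √(0.353333×0.646667/150) = 0.03902895

Margin of error: E = z* × SE = 1.282 × 0.03902895 = 0.050035

Z-interval: p̂ ± E = 0.353333 ± 0.050035 = (0.303298, 0.403368)

Rounded to 4 decimal places:

(0.3033, 0.4034)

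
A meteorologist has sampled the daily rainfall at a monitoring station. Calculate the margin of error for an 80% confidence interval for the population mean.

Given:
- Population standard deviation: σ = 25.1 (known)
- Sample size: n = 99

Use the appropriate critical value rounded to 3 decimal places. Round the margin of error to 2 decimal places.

The population standard deviation σ is known, so use the z-interval margin of error formula.

For 80% confidence, z* = 1.282 (from standard normal table)

Margin of error formula for z-interval: E = z* × σ/√n

E = 1.282 × 25.1/√99
  = 1.282 × 2.522645
  = 3.2340

Rounded to 2 decimal places:

3.23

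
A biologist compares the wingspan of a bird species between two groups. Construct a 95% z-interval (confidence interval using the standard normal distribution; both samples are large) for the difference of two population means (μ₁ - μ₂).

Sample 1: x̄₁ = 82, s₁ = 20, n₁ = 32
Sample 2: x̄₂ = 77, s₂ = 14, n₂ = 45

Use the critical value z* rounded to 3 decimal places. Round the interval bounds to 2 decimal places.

Both samples are large (n₁ = 32 ≥ 30, n₂ = 45 ≥ 30), so a z-interval for the difference of means applies.

Point estimate: x̄₁ - x̄₂ = 82 - 77 = 5

Standard error: SE = √(s₁²/n₁ + s₂²/n₂)
= √(20²/32 + 14²/45)
= √(12.500000 + 4.355556)
= 4.105552

For 95% confidence, z* = 1.96 (from standard normal table)
Margin of error: E = z* × SE = 1.96 × 4.105552 = 8.0469

Z-interval: (x̄₁ - x̄₂) ± E = 5 ± 8.0469 = (-3.0469, 13.0469)

Rounded to 2 decimal places:

(-3.05, 13.05)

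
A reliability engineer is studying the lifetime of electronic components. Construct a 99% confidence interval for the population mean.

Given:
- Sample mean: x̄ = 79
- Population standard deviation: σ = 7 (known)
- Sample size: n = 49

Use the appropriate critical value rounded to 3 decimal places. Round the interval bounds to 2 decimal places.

The population standard deviation σ is known, so use a z-interval (standard normal critical value).

For 99% confidence, z* = 2.576 (from standard normal table)

Standard error: SE = σ/√n = 7/√49 = 1.000000

Margin of error: E = z* × SE = 2.576 × 1.000000 = 2.5760

Z-interval: x̄ ± E = 79 ± 2.5760 = (76.4240, 81.5760)

Rounded to 2 decimal places:

(76.42, 81.58)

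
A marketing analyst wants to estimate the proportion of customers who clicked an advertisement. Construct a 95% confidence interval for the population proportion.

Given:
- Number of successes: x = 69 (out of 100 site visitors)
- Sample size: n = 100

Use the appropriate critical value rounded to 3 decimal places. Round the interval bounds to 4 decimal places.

Sample proportion: p̂ = 69/100 = 0.690000

Check conditions for normal approximation:
  np̂ = 69 ≥ 10 ✓
  n(1-p̂) = 31 ≥ 10 ✓

The sample is large enough, so use a z-interval (normal approximation) for the proportion.

For 95% confidence, z* = 1.96 (from standard normal table)

Standard error: SE = √(p̂(1-p̂)/n) = √(0.690000×0.310000/100) = 0.04624932

Margin of error: E = z* × SE = 1.96 × 0.04624932 = 0.090649

Z-interval: p̂ ± E = 0.690000 ± 0.090649 = (0.599351, 0.780649)

Rounded to 4 decimal places:

(0.5994, 0.7806)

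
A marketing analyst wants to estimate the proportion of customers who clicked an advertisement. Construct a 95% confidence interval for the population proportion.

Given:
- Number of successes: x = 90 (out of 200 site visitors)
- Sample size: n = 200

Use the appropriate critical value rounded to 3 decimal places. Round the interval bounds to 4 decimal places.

Sample proportion: p̂ = 90/200 = 0.450000

Check conditions for normal approximation:
  np̂ = 90 ≥ 10 ✓
  n(1-p̂) = 110 ≥ 10 ✓

The sample is large enough, so use a z-interval (normal approximation) for the proportion.

For 95% confidence, z* = 1.96 (from standard normal table)

Standard error: SE = √(p̂(1-p̂)/n) = √(0.450000×0.550000/200) = 0.03517812

Margin of error: E = z* × SE = 1.96 × 0.03517812 = 0.068949

Z-interval: p̂ ± E = 0.450000 ± 0.068949 = (0.381051, 0.518949)

Rounded to 4 decimal places:

(0.3811, 0.5189)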